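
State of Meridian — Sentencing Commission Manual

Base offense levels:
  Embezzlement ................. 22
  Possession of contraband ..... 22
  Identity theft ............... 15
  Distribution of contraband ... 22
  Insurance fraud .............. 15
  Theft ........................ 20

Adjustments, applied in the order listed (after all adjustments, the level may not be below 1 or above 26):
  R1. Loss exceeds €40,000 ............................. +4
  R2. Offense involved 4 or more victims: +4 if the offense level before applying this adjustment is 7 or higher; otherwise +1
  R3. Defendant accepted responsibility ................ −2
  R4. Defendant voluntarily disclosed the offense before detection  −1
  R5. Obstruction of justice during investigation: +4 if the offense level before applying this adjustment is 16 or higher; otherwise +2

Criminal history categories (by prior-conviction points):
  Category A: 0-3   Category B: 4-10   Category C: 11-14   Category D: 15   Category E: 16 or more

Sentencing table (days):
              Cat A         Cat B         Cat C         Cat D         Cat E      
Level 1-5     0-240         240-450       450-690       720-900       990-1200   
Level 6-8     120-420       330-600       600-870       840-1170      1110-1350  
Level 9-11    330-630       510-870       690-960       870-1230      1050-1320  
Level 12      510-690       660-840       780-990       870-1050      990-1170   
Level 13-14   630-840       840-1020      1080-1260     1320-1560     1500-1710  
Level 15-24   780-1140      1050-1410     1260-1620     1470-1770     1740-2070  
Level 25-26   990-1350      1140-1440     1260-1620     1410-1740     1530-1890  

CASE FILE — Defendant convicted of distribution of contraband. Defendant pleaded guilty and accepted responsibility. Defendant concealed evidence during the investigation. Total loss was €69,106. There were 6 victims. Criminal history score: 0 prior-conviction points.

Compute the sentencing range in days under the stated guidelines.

Base offense level for distribution of contraband: 22.
R1 applies: 22 + 4 = 26.
R2 applies (level before this adjustment is 26 ≥ 7, so +4): 26 + 4 = 30.
R3 applies: 30 − 2 = 28.
R5 applies (level before this adjustment is 28 ≥ 16, so +4): 28 + 4 = 32.
Level 32 exceeds the maximum of 26; capped at 26.
Final offense level: 26.
Criminal history: 0 prior points → Category A (0-3).
Level 26 falls in the 25-26 band.
Grid: Level 25-26 × Category A = 990-1350 days.

990-1350 days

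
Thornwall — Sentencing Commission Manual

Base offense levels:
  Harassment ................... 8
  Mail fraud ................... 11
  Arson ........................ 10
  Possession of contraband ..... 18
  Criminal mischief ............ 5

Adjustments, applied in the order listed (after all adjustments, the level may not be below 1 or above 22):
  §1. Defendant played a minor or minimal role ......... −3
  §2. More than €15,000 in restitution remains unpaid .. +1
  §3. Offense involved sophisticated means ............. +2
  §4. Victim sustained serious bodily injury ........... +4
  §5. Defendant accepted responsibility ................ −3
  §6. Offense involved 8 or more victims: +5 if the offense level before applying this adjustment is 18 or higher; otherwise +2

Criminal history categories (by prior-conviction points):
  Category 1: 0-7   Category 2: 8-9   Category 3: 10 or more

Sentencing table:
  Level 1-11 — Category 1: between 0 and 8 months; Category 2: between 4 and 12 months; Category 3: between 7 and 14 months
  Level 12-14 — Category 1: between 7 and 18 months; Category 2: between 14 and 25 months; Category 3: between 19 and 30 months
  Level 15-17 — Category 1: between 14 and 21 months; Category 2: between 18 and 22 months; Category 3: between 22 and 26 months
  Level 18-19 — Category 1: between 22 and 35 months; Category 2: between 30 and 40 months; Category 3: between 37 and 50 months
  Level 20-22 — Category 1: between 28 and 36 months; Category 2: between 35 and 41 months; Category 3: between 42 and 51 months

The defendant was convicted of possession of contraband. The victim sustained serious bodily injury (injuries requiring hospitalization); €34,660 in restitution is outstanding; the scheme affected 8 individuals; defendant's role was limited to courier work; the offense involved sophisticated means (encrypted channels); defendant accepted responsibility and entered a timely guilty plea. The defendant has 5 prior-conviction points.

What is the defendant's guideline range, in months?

Base offense level for possession of contraband: 18.
§1 applies: 18 − 3 = 15.
§2 applies: 15 + 1 = 16.
§3 applies: 16 + 2 = 18.
§4 applies: 18 + 4 = 22.
§5 applies: 22 − 3 = 19.
§6 applies (level before this adjustment is 19 ≥ 18, so +5): 19 + 5 = 24.
Level 24 exceeds the maximum of 22; capped at 22.
Final offense level: 22.
Criminal history: 5 prior points → Category 1 (0-7).
Level 22 falls in the 20-22 band.
Grid: Level 20-22 × Category 1 = 28-36 months.

28-36 months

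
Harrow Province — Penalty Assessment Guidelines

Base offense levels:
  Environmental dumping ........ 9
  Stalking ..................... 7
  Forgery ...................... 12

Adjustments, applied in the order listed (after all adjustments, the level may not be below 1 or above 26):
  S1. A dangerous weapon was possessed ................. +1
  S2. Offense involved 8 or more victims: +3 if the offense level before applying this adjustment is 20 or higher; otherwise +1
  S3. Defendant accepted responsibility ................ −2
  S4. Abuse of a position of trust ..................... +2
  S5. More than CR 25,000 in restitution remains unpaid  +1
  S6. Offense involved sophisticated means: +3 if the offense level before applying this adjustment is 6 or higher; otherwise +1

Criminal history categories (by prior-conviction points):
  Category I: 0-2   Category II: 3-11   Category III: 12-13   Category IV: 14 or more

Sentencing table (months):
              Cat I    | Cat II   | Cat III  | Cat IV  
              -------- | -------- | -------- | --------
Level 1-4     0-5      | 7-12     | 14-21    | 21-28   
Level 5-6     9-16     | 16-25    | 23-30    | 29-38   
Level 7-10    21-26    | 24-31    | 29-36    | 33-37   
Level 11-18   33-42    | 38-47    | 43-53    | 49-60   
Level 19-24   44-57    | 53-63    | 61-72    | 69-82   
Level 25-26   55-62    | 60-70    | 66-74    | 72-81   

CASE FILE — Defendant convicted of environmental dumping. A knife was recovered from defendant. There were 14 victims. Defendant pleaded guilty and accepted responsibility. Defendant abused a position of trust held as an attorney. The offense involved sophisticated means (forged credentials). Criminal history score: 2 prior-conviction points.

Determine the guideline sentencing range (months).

33-42 months

Base offense level for environmental dumping: 9.
S1 applies: 9 + 1 = 10.
S2 applies (level before this adjustment is 10 < 20, so +1): 10 + 1 = 11.
S3 applies: 11 − 2 = 9.
S4 applies: 9 + 2 = 11.
S5 does not apply.
S6 applies (level before this adjustment is 11 ≥ 6, so +3): 11 + 3 = 14.
Final offense level: 14.
Criminal history: 2 prior points → Category I (0-2).
Level 14 falls in the 11-18 band.
Grid: Level 11-18 × Category I = 33-42 months.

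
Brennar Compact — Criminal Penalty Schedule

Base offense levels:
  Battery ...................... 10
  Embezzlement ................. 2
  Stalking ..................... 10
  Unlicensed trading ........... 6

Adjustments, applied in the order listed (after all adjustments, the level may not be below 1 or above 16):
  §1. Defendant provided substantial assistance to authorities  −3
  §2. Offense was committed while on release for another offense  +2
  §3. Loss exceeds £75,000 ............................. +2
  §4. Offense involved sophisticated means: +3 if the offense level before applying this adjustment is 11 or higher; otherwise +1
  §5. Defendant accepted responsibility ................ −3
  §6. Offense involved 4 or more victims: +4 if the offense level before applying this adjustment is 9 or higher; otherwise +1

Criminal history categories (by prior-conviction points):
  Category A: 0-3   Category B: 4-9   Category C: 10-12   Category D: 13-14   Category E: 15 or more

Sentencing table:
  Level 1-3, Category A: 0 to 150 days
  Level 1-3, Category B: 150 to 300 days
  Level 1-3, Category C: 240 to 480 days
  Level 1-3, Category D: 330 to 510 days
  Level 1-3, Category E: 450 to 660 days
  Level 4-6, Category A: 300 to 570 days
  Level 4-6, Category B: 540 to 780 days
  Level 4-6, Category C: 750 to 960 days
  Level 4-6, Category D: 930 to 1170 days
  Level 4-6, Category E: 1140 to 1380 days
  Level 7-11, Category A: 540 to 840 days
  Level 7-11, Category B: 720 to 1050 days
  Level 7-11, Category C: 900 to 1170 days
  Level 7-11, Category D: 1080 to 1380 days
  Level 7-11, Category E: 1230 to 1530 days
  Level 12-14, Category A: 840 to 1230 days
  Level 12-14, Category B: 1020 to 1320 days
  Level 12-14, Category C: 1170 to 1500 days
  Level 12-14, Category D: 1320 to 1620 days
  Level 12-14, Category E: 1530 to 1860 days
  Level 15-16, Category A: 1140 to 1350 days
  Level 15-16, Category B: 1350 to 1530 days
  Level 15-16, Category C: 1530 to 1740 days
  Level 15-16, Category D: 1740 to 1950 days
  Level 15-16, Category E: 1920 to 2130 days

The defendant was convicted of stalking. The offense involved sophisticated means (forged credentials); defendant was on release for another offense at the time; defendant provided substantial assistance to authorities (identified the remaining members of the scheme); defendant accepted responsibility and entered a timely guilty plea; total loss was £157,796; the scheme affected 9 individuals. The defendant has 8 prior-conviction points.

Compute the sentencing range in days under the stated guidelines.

1350-1530 days

Base offense level for stalking: 10.
§1 applies: 10 − 3 = 7.
§2 applies: 7 + 2 = 9.
§3 applies: 9 + 2 = 11.
§4 applies (level before this adjustment is 11 ≥ 11, so +3): 11 + 3 = 14.
§5 applies: 14 − 3 = 11.
§6 applies (level before this adjustment is 11 ≥ 9, so +4): 11 + 4 = 15.
Final offense level: 15.
Criminal history: 8 prior points → Category B (4-9).
Level 15 falls in the 15-16 band.
Grid: Level 15-16 × Category B = 1350-1530 days.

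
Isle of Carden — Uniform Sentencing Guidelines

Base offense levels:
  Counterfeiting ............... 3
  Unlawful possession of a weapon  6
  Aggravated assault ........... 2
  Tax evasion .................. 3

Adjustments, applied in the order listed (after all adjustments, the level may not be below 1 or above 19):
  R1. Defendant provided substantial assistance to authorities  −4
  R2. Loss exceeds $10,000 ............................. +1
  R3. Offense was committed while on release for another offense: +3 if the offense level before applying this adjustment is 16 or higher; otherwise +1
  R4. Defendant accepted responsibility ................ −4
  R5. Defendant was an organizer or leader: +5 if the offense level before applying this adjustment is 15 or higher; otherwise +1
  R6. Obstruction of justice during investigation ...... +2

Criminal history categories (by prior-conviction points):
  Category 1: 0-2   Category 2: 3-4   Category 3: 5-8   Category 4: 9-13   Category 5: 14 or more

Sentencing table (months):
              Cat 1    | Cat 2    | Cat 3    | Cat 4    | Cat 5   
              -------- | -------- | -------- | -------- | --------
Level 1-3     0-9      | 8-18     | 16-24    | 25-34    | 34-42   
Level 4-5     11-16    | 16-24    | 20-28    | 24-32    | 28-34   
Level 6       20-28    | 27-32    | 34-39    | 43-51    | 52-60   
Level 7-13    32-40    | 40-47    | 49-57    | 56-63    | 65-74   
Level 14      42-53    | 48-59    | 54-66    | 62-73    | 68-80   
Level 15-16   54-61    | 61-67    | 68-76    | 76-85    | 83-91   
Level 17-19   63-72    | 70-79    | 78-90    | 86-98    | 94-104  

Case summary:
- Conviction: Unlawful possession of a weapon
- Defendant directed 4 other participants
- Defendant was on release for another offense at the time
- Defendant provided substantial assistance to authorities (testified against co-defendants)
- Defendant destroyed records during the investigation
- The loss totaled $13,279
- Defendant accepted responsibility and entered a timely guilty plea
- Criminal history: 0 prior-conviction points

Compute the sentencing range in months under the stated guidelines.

Base offense level for unlawful possession of a weapon: 6.
R1 applies: 6 − 4 = 2.
R2 applies: 2 + 1 = 3.
R3 applies (level before this adjustment is 3 < 16, so +1): 3 + 1 = 4.
R4 applies: 4 − 4 = 0.
R5 applies (level before this adjustment is 0 < 15, so +1): 0 + 1 = 1.
R6 applies: 1 + 2 = 3.
Final offense level: 3.
Criminal history: 0 prior points → Category 1 (0-2).
Level 3 falls in the 1-3 band.
Grid: Level 1-3 × Category 1 = 0-9 months.

0-9 months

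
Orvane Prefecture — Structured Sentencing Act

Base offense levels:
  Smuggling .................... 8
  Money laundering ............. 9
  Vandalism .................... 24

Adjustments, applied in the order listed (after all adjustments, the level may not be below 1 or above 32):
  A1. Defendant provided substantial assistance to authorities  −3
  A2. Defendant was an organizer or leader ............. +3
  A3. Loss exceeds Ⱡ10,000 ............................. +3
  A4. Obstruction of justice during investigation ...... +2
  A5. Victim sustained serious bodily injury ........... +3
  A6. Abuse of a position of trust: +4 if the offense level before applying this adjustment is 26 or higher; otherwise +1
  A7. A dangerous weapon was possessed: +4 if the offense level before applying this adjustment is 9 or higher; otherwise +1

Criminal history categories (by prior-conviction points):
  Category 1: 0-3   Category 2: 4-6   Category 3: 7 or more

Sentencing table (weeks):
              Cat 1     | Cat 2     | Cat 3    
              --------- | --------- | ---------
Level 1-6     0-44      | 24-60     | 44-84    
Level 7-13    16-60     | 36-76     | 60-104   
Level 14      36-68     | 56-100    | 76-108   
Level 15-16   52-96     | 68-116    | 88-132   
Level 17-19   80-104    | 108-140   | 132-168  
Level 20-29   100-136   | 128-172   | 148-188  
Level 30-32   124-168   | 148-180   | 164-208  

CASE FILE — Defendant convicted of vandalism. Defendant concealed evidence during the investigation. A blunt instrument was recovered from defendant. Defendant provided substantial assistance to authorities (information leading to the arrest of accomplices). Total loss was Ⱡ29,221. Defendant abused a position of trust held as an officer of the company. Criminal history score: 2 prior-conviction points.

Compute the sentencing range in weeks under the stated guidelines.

Base offense level for vandalism: 24.
A1 applies: 24 − 3 = 21.
A3 applies: 21 + 3 = 24.
A4 applies: 24 + 2 = 26.
A5 does not apply.
A6 applies (level before this adjustment is 26 ≥ 26, so +4): 26 + 4 = 30.
A7 applies (level before this adjustment is 30 ≥ 9, so +4): 30 + 4 = 34.
Level 34 exceeds the maximum of 32; capped at 32.
Final offense level: 32.
Criminal history: 2 prior points → Category 1 (0-3).
Level 32 falls in the 30-32 band.
Grid: Level 30-32 × Category 1 = 124-168 weeks.

124-168 weeks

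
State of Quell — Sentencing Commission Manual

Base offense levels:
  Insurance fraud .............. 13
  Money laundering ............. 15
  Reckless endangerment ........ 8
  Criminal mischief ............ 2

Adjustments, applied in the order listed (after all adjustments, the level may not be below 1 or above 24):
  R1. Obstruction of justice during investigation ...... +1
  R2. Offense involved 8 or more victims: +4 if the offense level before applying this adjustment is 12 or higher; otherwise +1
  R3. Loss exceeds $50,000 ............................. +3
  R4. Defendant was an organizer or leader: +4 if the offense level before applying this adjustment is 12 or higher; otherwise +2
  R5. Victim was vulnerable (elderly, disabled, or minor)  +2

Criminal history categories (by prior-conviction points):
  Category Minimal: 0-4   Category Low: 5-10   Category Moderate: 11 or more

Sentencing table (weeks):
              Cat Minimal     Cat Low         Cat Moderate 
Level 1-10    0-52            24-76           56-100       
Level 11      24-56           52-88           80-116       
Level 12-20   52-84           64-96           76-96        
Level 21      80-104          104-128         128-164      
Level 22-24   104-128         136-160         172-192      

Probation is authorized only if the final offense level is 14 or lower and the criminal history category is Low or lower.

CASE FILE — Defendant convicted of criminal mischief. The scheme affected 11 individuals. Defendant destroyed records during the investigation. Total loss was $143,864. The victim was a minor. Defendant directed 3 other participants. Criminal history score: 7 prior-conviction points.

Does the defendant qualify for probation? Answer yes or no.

Yes

Base offense level for criminal mischief: 2.
R1 applies: 2 + 1 = 3.
R2 applies (level before this adjustment is 3 < 12, so +1): 3 + 1 = 4.
R3 applies: 4 + 3 = 7.
R4 applies (level before this adjustment is 7 < 12, so +2): 7 + 2 = 9.
R5 applies: 9 + 2 = 11.
Final offense level: 11.
Criminal history: 7 prior points → Category Low (5-10).
Level 11 falls in the 11 band.
Grid: Level 11 × Category Low = 52-88 weeks.
Probation check: level 11 ≤ 14 and category Low ≤ Low → eligible.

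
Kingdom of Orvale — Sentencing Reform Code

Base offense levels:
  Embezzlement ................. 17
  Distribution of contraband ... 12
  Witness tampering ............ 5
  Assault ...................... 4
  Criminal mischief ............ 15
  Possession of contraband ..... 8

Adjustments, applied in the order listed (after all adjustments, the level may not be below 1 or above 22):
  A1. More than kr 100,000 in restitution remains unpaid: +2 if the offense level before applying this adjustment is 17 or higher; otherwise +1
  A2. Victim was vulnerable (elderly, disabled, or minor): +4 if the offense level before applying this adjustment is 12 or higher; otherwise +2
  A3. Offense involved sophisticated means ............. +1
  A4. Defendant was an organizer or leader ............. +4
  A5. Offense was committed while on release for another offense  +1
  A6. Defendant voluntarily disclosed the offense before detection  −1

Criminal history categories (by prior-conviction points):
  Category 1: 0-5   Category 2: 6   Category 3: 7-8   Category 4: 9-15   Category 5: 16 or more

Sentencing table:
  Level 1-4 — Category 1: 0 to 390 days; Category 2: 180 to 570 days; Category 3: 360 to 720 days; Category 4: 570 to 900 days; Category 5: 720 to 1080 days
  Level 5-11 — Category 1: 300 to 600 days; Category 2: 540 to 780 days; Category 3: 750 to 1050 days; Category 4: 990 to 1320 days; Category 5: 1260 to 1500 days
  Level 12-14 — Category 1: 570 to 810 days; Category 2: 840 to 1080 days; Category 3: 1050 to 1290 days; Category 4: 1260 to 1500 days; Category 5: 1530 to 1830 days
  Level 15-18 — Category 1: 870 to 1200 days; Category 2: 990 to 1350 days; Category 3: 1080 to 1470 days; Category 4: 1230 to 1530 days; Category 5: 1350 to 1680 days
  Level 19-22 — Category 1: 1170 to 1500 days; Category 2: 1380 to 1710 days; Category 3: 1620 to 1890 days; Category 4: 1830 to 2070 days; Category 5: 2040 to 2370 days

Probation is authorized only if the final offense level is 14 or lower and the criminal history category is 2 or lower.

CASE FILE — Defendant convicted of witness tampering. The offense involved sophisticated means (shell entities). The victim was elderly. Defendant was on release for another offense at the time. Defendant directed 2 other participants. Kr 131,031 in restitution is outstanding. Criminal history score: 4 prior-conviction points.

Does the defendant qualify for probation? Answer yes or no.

Yes

Base offense level for witness tampering: 5.
A1 applies (level before this adjustment is 5 < 17, so +1): 5 + 1 = 6.
A2 applies (level before this adjustment is 6 < 12, so +2): 6 + 2 = 8.
A3 applies: 8 + 1 = 9.
A4 applies: 9 + 4 = 13.
A5 applies: 13 + 1 = 14.
Final offense level: 14.
Criminal history: 4 prior points → Category 1 (0-5).
Level 14 falls in the 12-14 band.
Grid: Level 12-14 × Category 1 = 570-810 days.
Probation check: level 14 ≤ 14 and category 1 ≤ 2 → eligible.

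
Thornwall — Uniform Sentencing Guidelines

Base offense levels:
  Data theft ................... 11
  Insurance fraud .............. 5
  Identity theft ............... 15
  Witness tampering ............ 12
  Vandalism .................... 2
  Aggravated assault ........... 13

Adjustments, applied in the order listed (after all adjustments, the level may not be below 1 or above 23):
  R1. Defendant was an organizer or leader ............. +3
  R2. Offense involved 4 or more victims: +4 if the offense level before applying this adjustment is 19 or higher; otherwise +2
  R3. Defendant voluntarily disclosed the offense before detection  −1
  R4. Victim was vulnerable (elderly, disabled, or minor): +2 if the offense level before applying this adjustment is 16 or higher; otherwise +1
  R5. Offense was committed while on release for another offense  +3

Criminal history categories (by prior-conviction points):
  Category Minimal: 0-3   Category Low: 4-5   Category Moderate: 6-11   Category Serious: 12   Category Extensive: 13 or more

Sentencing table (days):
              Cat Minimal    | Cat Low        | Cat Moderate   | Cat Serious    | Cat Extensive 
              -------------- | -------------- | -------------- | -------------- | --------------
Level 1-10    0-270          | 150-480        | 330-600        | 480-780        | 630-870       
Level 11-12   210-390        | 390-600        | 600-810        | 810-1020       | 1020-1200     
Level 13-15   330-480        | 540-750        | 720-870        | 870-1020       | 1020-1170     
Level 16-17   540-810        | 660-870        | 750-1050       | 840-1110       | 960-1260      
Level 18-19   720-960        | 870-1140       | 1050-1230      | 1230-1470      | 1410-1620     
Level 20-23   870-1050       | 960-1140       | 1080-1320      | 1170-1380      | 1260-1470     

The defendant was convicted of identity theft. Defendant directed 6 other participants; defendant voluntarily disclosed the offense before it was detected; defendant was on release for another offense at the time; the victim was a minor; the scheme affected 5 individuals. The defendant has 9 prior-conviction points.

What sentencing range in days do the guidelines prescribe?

Base offense level for identity theft: 15.
R1 applies: 15 + 3 = 18.
R2 applies (level before this adjustment is 18 < 19, so +2): 18 + 2 = 20.
R3 applies: 20 − 1 = 19.
R4 applies (level before this adjustment is 19 ≥ 16, so +2): 19 + 2 = 21.
R5 applies: 21 + 3 = 24.
Level 24 exceeds the maximum of 23; capped at 23.
Final offense level: 23.
Criminal history: 9 prior points → Category Moderate (6-11).
Level 23 falls in the 20-23 band.
Grid: Level 20-23 × Category Moderate = 1080-1320 days.

1080-1320 days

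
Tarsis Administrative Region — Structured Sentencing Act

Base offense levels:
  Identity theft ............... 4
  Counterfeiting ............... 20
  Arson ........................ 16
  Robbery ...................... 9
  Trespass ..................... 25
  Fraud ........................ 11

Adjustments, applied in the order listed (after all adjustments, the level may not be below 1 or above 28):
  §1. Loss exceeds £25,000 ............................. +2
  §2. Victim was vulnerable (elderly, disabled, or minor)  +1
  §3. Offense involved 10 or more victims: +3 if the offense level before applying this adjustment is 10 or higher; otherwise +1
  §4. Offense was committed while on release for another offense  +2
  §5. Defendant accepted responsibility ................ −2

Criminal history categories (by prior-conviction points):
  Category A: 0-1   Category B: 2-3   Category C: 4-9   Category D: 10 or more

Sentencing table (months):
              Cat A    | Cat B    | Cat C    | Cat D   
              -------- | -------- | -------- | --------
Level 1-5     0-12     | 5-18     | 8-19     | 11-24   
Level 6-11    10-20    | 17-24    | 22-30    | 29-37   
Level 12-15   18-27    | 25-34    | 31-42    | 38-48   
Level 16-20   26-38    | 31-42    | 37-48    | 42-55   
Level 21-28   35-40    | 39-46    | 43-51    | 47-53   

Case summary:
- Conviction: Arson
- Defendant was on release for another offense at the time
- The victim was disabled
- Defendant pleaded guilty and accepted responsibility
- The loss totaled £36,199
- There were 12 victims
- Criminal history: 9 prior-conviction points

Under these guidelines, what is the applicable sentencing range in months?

43-51 months

Base offense level for arson: 16.
§1 applies: 16 + 2 = 18.
§2 applies: 18 + 1 = 19.
§3 applies (level before this adjustment is 19 ≥ 10, so +3): 19 + 3 = 22.
§4 applies: 22 + 2 = 24.
§5 applies: 24 − 2 = 22.
Final offense level: 22.
Criminal history: 9 prior points → Category C (4-9).
Level 22 falls in the 21-28 band.
Grid: Level 21-28 × Category C = 43-51 months.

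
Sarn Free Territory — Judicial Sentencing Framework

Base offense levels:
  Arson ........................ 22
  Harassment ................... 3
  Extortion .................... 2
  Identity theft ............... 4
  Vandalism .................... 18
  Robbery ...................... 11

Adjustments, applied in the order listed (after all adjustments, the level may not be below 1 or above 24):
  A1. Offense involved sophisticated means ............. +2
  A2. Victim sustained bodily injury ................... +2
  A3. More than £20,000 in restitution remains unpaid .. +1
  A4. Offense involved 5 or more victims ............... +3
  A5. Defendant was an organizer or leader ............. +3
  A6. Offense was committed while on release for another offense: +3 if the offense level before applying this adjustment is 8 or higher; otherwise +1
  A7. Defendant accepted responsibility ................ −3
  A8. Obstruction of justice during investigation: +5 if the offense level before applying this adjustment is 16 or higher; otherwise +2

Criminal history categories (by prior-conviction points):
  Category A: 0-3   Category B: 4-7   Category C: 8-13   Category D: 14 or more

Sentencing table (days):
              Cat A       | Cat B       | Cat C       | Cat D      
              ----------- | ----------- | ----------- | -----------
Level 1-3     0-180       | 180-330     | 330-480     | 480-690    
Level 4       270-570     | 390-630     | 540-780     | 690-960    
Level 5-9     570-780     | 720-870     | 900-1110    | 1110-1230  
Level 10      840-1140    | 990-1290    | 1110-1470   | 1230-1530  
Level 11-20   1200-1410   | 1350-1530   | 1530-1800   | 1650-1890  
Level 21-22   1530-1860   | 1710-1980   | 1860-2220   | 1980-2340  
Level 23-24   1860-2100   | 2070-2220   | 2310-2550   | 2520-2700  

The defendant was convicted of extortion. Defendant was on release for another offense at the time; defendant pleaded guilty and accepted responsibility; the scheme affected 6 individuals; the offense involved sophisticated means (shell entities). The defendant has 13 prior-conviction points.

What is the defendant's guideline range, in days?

Base offense level for extortion: 2.
A1 applies: 2 + 2 = 4.
A3 does not apply.
A4 applies: 4 + 3 = 7.
A5 does not apply.
A6 applies (level before this adjustment is 7 < 8, so +1): 7 + 1 = 8.
A7 applies: 8 − 3 = 5.
A8 does not apply.
Final offense level: 5.
Criminal history: 13 prior points → Category C (8-13).
Level 5 falls in the 5-9 band.
Grid: Level 5-9 × Category C = 900-1110 days.

900-1110 days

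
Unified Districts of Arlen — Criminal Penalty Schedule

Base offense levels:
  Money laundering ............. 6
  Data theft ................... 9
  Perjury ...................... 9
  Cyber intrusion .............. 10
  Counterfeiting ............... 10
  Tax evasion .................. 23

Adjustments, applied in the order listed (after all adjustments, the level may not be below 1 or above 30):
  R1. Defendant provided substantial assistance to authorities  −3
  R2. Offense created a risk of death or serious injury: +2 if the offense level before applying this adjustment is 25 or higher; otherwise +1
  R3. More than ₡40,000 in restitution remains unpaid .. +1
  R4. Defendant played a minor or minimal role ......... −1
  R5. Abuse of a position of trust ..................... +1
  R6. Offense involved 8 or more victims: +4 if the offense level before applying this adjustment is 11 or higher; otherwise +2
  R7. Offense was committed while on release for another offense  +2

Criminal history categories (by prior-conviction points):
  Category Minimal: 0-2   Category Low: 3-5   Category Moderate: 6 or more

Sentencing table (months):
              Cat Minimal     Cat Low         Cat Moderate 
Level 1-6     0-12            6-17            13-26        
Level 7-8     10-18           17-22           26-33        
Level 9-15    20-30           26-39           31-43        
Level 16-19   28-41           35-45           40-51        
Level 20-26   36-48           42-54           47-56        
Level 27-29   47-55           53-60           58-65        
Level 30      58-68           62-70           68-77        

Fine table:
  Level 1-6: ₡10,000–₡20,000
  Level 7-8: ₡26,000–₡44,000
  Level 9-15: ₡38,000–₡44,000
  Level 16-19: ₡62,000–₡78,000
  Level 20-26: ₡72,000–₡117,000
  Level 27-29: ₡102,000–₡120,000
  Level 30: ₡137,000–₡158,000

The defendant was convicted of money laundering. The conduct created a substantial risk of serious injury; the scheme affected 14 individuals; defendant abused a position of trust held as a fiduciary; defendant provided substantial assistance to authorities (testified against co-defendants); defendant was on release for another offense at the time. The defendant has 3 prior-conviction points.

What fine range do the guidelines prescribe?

Base offense level for money laundering: 6.
R1 applies: 6 − 3 = 3.
R2 applies (level before this adjustment is 3 < 25, so +1): 3 + 1 = 4.
R3 does not apply.
R4 does not apply.
R5 applies: 4 + 1 = 5.
R6 applies (level before this adjustment is 5 < 11, so +2): 5 + 2 = 7.
R7 applies: 7 + 2 = 9.
Final offense level: 9.
Level 9 falls in the 9-15 band.
Fine table: Level 9-15 → ₡38,000–₡44,000.

₡38,000–₡44,000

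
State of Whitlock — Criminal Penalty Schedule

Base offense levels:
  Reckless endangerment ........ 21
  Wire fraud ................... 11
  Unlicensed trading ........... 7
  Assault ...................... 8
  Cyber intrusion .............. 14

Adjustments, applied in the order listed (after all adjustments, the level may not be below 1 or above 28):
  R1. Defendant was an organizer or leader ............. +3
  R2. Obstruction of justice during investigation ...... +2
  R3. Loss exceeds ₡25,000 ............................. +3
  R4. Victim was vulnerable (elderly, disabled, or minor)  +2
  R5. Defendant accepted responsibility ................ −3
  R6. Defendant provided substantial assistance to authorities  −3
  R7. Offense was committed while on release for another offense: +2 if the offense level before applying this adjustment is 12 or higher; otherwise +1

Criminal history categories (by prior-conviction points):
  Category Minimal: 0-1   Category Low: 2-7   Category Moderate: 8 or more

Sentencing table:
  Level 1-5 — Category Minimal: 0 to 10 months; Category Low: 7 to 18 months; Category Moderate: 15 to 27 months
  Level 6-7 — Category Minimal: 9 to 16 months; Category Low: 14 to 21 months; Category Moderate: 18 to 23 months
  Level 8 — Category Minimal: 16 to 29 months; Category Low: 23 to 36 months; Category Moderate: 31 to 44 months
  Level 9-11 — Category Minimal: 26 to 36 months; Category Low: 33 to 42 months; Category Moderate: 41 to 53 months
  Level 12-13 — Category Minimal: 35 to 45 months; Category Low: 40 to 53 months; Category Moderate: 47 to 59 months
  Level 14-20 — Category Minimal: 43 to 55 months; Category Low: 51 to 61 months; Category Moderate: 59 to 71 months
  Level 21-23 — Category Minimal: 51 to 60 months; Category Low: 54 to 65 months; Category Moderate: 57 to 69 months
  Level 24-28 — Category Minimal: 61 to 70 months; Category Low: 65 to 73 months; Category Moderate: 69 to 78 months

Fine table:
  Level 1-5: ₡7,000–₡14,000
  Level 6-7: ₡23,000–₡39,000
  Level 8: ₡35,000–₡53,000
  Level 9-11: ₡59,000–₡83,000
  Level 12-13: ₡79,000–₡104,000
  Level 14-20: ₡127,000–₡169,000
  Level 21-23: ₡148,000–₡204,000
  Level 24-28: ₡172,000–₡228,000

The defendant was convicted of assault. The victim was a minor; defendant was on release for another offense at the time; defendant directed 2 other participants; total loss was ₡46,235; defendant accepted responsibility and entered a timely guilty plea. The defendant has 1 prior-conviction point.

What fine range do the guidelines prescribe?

Base offense level for assault: 8.
R1 applies: 8 + 3 = 11.
R2 does not apply.
R3 applies: 11 + 3 = 14.
R4 applies: 14 + 2 = 16.
R5 applies: 16 − 3 = 13.
R6 does not apply.
R7 applies (level before this adjustment is 13 ≥ 12, so +2): 13 + 2 = 15.
Final offense level: 15.
Level 15 falls in the 14-20 band.
Fine table: Level 14-20 → ₡127,000–₡169,000.

₡127,000–₡169,000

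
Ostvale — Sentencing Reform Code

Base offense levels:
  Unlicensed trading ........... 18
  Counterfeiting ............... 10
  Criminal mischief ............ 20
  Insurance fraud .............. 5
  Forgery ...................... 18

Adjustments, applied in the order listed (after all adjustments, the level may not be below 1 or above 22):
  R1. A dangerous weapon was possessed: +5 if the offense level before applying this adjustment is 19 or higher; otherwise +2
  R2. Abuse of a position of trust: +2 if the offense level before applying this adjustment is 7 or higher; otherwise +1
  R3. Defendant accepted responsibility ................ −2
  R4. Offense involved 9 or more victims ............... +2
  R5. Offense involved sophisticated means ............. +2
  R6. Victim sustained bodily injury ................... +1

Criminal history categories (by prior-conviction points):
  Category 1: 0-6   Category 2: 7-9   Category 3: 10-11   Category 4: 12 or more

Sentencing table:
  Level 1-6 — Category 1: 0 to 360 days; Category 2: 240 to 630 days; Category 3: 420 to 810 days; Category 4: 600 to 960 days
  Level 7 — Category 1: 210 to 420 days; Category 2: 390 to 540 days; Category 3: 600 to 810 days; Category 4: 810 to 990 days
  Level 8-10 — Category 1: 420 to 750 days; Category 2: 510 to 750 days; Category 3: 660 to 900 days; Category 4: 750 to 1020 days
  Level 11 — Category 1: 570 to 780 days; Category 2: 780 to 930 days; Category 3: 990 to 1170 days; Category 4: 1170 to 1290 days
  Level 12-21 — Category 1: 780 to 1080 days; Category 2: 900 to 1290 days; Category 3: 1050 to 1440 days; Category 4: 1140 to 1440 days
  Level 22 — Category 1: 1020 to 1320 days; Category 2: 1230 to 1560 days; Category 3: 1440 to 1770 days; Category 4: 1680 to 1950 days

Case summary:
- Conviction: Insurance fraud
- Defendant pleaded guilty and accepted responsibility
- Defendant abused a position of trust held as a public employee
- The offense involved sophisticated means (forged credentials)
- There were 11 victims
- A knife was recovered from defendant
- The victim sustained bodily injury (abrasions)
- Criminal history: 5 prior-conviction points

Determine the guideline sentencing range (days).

780-1080 days

Base offense level for insurance fraud: 5.
R1 applies (level before this adjustment is 5 < 19, so +2): 5 + 2 = 7.
R2 applies (level before this adjustment is 7 ≥ 7, so +2): 7 + 2 = 9.
R3 applies: 9 − 2 = 7.
R4 applies: 7 + 2 = 9.
R5 applies: 9 + 2 = 11.
R6 applies: 11 + 1 = 12.
Final offense level: 12.
Criminal history: 5 prior points → Category 1 (0-6).
Level 12 falls in the 12-21 band.
Grid: Level 12-21 × Category 1 = 780-1080 days.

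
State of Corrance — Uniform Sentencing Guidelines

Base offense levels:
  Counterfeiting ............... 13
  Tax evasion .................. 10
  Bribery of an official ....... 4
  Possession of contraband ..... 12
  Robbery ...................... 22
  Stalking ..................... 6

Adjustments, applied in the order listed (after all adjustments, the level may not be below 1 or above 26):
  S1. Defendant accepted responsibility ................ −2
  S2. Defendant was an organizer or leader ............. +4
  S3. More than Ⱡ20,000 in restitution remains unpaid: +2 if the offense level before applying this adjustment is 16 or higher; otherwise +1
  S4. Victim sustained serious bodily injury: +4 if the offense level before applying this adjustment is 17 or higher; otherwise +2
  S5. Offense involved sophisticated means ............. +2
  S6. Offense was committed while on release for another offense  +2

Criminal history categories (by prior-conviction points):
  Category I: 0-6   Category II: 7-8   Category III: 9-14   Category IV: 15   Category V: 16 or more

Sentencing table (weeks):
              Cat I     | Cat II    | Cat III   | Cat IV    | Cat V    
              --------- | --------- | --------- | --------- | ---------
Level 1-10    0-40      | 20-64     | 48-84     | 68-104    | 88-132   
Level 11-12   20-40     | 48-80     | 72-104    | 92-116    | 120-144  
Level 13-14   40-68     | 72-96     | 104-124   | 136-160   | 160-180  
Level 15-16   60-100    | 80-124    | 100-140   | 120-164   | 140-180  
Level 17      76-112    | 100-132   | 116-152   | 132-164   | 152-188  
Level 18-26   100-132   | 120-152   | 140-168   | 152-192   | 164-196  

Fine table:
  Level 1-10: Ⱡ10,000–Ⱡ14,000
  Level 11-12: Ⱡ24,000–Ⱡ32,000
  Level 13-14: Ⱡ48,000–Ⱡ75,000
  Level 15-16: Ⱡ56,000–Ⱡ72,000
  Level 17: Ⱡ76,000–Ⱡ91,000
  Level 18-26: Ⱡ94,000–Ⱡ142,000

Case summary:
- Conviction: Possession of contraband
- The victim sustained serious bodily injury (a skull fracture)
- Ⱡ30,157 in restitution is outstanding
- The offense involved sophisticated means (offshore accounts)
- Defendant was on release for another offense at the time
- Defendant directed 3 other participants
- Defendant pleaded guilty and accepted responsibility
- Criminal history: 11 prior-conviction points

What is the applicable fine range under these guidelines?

Base offense level for possession of contraband: 12.
S1 applies: 12 − 2 = 10.
S2 applies: 10 + 4 = 14.
S3 applies (level before this adjustment is 14 < 16, so +1): 14 + 1 = 15.
S4 applies (level before this adjustment is 15 < 17, so +2): 15 + 2 = 17.
S5 applies: 17 + 2 = 19.
S6 applies: 19 + 2 = 21.
Final offense level: 21.
Level 21 falls in the 18-26 band.
Fine table: Level 18-26 → Ⱡ94,000–Ⱡ142,000.

Ⱡ94,000–Ⱡ142,000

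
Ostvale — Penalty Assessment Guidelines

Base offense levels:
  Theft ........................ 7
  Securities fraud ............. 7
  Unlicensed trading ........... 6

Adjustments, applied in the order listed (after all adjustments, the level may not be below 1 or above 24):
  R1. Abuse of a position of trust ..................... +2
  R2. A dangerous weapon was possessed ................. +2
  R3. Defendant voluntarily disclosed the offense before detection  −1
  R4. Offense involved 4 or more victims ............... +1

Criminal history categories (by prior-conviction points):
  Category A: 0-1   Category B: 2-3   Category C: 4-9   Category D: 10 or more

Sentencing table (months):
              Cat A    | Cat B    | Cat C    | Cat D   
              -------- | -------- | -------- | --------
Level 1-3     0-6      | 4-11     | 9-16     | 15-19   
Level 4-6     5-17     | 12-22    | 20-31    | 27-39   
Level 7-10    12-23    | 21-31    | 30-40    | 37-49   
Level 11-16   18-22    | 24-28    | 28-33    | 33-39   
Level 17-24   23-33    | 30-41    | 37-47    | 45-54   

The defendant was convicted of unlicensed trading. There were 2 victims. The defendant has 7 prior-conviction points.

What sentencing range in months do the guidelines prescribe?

Base offense level for unlicensed trading: 6.
Final offense level: 6.
Criminal history: 7 prior points → Category C (4-9).
Level 6 falls in the 4-6 band.
Grid: Level 4-6 × Category C = 20-31 months.

20-31 months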